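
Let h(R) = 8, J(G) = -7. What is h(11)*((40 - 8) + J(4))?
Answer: 200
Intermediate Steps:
h(11)*((40 - 8) + J(4)) = 8*((40 - 8) - 7) = 8*(32 - 7) = 8*25 = 200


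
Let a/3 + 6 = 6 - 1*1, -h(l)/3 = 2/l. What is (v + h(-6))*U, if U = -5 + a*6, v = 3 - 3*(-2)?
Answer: -230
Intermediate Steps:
h(l) = -6/l
a = -3 (a = -18 + 3*(6 - 1*1) = -18 + 3*(6 - 1) = -18 + 3*5 = -18 + 15 = -3)
v = 9 (v = 3 + 6 = 9)
U = -23 (U = -5 - 3*6 = -5 - 18 = -23)
(v + h(-6))*U = (9 - 6/(-6))*(-23) = (9 - 6*(-⅙))*(-23) = (9 + 1)*(-23) = 10*(-23) = -230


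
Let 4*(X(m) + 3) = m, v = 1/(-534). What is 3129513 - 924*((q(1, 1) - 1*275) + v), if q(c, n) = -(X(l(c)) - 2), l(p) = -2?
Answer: 300689413/89 ≈ 3.3785e+6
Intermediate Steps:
v = -1/534 ≈ -0.0018727
X(m) = -3 + m/4
q(c, n) = 11/2 (q(c, n) = -((-3 + (¼)*(-2)) - 2) = -((-3 - ½) - 2) = -(-7/2 - 2) = -1*(-11/2) = 11/2)
3129513 - 924*((q(1, 1) - 1*275) + v) = 3129513 - 924*((11/2 - 1*275) - 1/534) = 3129513 - 924*((11/2 - 275) - 1/534) = 3129513 - 924*(-539/2 - 1/534) = 3129513 - 924*(-71957/267) = 3129513 + 22162756/89 = 300689413/89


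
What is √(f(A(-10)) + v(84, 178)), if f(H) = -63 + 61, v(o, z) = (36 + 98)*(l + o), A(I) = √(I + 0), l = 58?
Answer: 3*√2114 ≈ 137.93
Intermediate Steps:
A(I) = √I
v(o, z) = 7772 + 134*o (v(o, z) = (36 + 98)*(58 + o) = 134*(58 + o) = 7772 + 134*o)
f(H) = -2
√(f(A(-10)) + v(84, 178)) = √(-2 + (7772 + 134*84)) = √(-2 + (7772 + 11256)) = √(-2 + 19028) = √19026 = 3*√2114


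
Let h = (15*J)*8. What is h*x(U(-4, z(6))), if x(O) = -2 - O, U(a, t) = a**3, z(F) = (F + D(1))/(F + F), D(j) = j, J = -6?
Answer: -44640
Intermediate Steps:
z(F) = (1 + F)/(2*F) (z(F) = (F + 1)/(F + F) = (1 + F)/((2*F)) = (1 + F)*(1/(2*F)) = (1 + F)/(2*F))
h = -720 (h = (15*(-6))*8 = -90*8 = -720)
h*x(U(-4, z(6))) = -720*(-2 - 1*(-4)**3) = -720*(-2 - 1*(-64)) = -720*(-2 + 64) = -720*62 = -44640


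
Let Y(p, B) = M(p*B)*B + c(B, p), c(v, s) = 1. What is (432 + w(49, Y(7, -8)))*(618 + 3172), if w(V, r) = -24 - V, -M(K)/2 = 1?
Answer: 1360610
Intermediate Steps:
M(K) = -2 (M(K) = -2*1 = -2)
Y(p, B) = 1 - 2*B (Y(p, B) = -2*B + 1 = 1 - 2*B)
(432 + w(49, Y(7, -8)))*(618 + 3172) = (432 + (-24 - 1*49))*(618 + 3172) = (432 + (-24 - 49))*3790 = (432 - 73)*3790 = 359*3790 = 1360610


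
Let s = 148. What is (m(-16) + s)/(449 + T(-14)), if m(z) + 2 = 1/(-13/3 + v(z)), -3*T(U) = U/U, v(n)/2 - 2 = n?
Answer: 42477/130562 ≈ 0.32534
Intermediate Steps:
v(n) = 4 + 2*n
T(U) = -⅓ (T(U) = -U/(3*U) = -⅓*1 = -⅓)
m(z) = -2 + 1/(-⅓ + 2*z) (m(z) = -2 + 1/(-13/3 + (4 + 2*z)) = -2 + 1/(-⅓ + 2*z))
(m(-16) + s)/(449 + T(-14)) = ((5 - 12*(-16))/(-1 + 6*(-16)) + 148)/(449 - ⅓) = ((5 + 192)/(-1 - 96) + 148)/(1346/3) = (197/(-97) + 148)*(3/1346) = (-1/97*197 + 148)*(3/1346) = (-197/97 + 148)*(3/1346) = (14159/97)*(3/1346) = 42477/130562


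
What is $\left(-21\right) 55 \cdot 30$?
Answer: $-34650$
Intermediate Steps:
$\left(-21\right) 55 \cdot 30 = \left(-1155\right) 30 = -34650$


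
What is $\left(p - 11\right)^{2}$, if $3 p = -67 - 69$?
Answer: $\frac{28561}{9} \approx 3173.4$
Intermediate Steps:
$p = - \frac{136}{3}$ ($p = \frac{-67 - 69}{3} = \frac{1}{3} \left(-136\right) = - \frac{136}{3} \approx -45.333$)
$\left(p - 11\right)^{2} = \left(- \frac{136}{3} - 11\right)^{2} = \left(- \frac{169}{3}\right)^{2} = \frac{28561}{9}$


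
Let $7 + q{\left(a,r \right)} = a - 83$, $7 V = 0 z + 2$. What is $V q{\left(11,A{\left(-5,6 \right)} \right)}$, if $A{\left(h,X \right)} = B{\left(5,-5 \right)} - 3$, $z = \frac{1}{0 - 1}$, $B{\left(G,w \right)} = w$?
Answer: $- \frac{158}{7} \approx -22.571$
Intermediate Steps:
$z = -1$ ($z = \frac{1}{-1} = -1$)
$V = \frac{2}{7}$ ($V = \frac{0 \left(-1\right) + 2}{7} = \frac{0 + 2}{7} = \frac{1}{7} \cdot 2 = \frac{2}{7} \approx 0.28571$)
$A{\left(h,X \right)} = -8$ ($A{\left(h,X \right)} = -5 - 3 = -8$)
$q{\left(a,r \right)} = -90 + a$ ($q{\left(a,r \right)} = -7 + \left(a - 83\right) = -7 + \left(-83 + a\right) = -90 + a$)
$V q{\left(11,A{\left(-5,6 \right)} \right)} = \frac{2 \left(-90 + 11\right)}{7} = \frac{2}{7} \left(-79\right) = - \frac{158}{7}$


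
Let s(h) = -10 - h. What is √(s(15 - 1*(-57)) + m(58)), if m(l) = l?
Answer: 2*I*√6 ≈ 4.899*I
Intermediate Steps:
√(s(15 - 1*(-57)) + m(58)) = √((-10 - (15 - 1*(-57))) + 58) = √((-10 - (15 + 57)) + 58) = √((-10 - 1*72) + 58) = √((-10 - 72) + 58) = √(-82 + 58) = √(-24) = 2*I*√6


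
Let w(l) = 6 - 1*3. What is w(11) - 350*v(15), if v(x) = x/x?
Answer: -347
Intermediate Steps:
v(x) = 1
w(l) = 3 (w(l) = 6 - 3 = 3)
w(11) - 350*v(15) = 3 - 350*1 = 3 - 350 = -347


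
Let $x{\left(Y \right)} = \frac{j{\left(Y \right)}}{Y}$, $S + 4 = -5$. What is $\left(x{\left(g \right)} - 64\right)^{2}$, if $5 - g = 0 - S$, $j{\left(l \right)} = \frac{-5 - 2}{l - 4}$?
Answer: $\frac{4223025}{1024} \approx 4124.0$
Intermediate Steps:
$S = -9$ ($S = -4 - 5 = -9$)
$j{\left(l \right)} = - \frac{7}{-4 + l}$
$g = -4$ ($g = 5 - \left(0 - -9\right) = 5 - \left(0 + 9\right) = 5 - 9 = -4$)
$x{\left(Y \right)} = - \frac{7}{Y \left(-4 + Y\right)}$ ($x{\left(Y \right)} = \frac{\left(-7\right) \frac{1}{-4 + Y}}{Y} = - \frac{7}{Y \left(-4 + Y\right)}$)
$\left(x{\left(g \right)} - 64\right)^{2} = \left(- \frac{7}{\left(-4\right) \left(-4 - 4\right)} - 64\right)^{2} = \left(\left(-7\right) \left(- \frac{1}{4}\right) \frac{1}{-8} - 64\right)^{2} = \left(\left(-7\right) \left(- \frac{1}{4}\right) \left(- \frac{1}{8}\right) - 64\right)^{2} = \left(- \frac{7}{32} - 64\right)^{2} = \left(- \frac{2055}{32}\right)^{2} = \frac{4223025}{1024}$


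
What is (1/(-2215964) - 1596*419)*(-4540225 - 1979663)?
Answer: 2415403852884631764/553991 ≈ 4.3600e+12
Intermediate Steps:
(1/(-2215964) - 1596*419)*(-4540225 - 1979663) = (-1/2215964 - 668724)*(-6519888) = -1481868309937/2215964*(-6519888) = 2415403852884631764/553991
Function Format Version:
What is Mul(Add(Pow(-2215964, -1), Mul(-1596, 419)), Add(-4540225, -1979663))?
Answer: Rational(2415403852884631764, 553991) ≈ 4.3600e+12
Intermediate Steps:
Mul(Add(Pow(-2215964, -1), Mul(-1596, 419)), Add(-4540225, -1979663)) = Mul(Add(Rational(-1, 2215964), -668724), -6519888) = Mul(Rational(-1481868309937, 2215964), -6519888) = Rational(2415403852884631764, 553991)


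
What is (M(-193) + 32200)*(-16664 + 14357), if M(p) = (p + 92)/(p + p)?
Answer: -28674397407/386 ≈ -7.4286e+7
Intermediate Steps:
M(p) = (92 + p)/(2*p) (M(p) = (92 + p)/((2*p)) = (92 + p)*(1/(2*p)) = (92 + p)/(2*p))
(M(-193) + 32200)*(-16664 + 14357) = ((½)*(92 - 193)/(-193) + 32200)*(-16664 + 14357) = ((½)*(-1/193)*(-101) + 32200)*(-2307) = (101/386 + 32200)*(-2307) = (12429301/386)*(-2307) = -28674397407/386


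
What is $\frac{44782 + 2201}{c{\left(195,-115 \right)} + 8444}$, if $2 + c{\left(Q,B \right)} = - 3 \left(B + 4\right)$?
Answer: $\frac{15661}{2925} \approx 5.3542$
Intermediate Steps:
$c{\left(Q,B \right)} = -14 - 3 B$ ($c{\left(Q,B \right)} = -2 - 3 \left(B + 4\right) = -2 - 3 \left(4 + B\right) = -2 - \left(12 + 3 B\right) = -14 - 3 B$)
$\frac{44782 + 2201}{c{\left(195,-115 \right)} + 8444} = \frac{44782 + 2201}{\left(-14 - -345\right) + 8444} = \frac{46983}{\left(-14 + 345\right) + 8444} = \frac{46983}{331 + 8444} = \frac{46983}{8775} = 46983 \cdot \frac{1}{8775} = \frac{15661}{2925}$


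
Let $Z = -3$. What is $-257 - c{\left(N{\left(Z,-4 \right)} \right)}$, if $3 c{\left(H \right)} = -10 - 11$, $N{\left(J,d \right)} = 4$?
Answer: $-250$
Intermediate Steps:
$c{\left(H \right)} = -7$ ($c{\left(H \right)} = \frac{-10 - 11}{3} = \frac{1}{3} \left(-21\right) = -7$)
$-257 - c{\left(N{\left(Z,-4 \right)} \right)} = -257 - -7 = -257 + 7 = -250$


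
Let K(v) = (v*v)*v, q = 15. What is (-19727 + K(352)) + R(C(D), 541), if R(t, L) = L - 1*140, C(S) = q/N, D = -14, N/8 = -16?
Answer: 43594882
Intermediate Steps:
N = -128 (N = 8*(-16) = -128)
C(S) = -15/128 (C(S) = 15/(-128) = 15*(-1/128) = -15/128)
R(t, L) = -140 + L (R(t, L) = L - 140 = -140 + L)
K(v) = v³ (K(v) = v²*v = v³)
(-19727 + K(352)) + R(C(D), 541) = (-19727 + 352³) + (-140 + 541) = (-19727 + 43614208) + 401 = 43594481 + 401 = 43594882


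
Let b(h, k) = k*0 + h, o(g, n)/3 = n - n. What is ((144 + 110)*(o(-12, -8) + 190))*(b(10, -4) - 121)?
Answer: -5356860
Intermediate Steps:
o(g, n) = 0 (o(g, n) = 3*(n - n) = 3*0 = 0)
b(h, k) = h (b(h, k) = 0 + h = h)
((144 + 110)*(o(-12, -8) + 190))*(b(10, -4) - 121) = ((144 + 110)*(0 + 190))*(10 - 121) = (254*190)*(-111) = 48260*(-111) = -5356860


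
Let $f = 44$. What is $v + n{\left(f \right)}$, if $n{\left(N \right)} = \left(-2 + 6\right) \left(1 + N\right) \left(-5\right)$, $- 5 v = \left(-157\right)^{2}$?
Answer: $- \frac{29149}{5} \approx -5829.8$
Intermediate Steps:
$v = - \frac{24649}{5}$ ($v = - \frac{\left(-157\right)^{2}}{5} = \left(- \frac{1}{5}\right) 24649 = - \frac{24649}{5} \approx -4929.8$)
$n{\left(N \right)} = -20 - 20 N$ ($n{\left(N \right)} = 4 \left(1 + N\right) \left(-5\right) = \left(4 + 4 N\right) \left(-5\right) = -20 - 20 N$)
$v + n{\left(f \right)} = - \frac{24649}{5} - 900 = - \frac{29149}{5}$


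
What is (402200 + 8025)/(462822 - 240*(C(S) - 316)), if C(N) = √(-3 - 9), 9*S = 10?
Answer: 36828769825/48359573574 + 16409000*I*√3/24179786787 ≈ 0.76156 + 0.0011754*I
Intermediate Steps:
S = 10/9 (S = (⅑)*10 = 10/9 ≈ 1.1111)
C(N) = 2*I*√3 (C(N) = √(-12) = 2*I*√3)
(402200 + 8025)/(462822 - 240*(C(S) - 316)) = (402200 + 8025)/(462822 - 240*(2*I*√3 - 316)) = 410225/(462822 - 240*(-316 + 2*I*√3)) = 410225/(462822 + (75840 - 480*I*√3)) = 410225/(538662 - 480*I*√3)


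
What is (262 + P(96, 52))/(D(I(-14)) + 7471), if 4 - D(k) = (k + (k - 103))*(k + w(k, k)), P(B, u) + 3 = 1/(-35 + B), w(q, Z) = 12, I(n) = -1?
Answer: 1580/52643 ≈ 0.030014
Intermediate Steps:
P(B, u) = -3 + 1/(-35 + B)
D(k) = 4 - (-103 + 2*k)*(12 + k) (D(k) = 4 - (k + (k - 103))*(k + 12) = 4 - (k + (-103 + k))*(12 + k) = 4 - (-103 + 2*k)*(12 + k))
(262 + P(96, 52))/(D(I(-14)) + 7471) = (262 + (106 - 3*96)/(-35 + 96))/((1240 - 2*(-1)**2 + 79*(-1)) + 7471) = (262 + (106 - 288)/61)/((1240 - 2*1 - 79) + 7471) = (262 + (1/61)*(-182))/((1240 - 2 - 79) + 7471) = (262 - 182/61)/(1159 + 7471) = (15800/61)/8630 = (15800/61)*(1/8630) = 1580/52643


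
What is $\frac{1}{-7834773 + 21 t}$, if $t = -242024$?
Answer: $- \frac{1}{12917277} \approx -7.7416 \cdot 10^{-8}$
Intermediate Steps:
$\frac{1}{-7834773 + 21 t} = \frac{1}{-7834773 + 21 \left(-242024\right)} = \frac{1}{-7834773 - 5082504} = \frac{1}{-12917277} = - \frac{1}{12917277}$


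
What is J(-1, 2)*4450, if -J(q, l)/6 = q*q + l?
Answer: -80100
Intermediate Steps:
J(q, l) = -6*l - 6*q² (J(q, l) = -6*(q*q + l) = -6*(q² + l) = -6*(l + q²) = -6*l - 6*q²)
J(-1, 2)*4450 = (-6*2 - 6*(-1)²)*4450 = (-12 - 6*1)*4450 = (-12 - 6)*4450 = -18*4450 = -80100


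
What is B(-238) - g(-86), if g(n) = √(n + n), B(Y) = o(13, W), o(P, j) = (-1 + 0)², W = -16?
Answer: 1 - 2*I*√43 ≈ 1.0 - 13.115*I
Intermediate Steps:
o(P, j) = 1 (o(P, j) = (-1)² = 1)
B(Y) = 1
g(n) = √2*√n (g(n) = √(2*n) = √2*√n)
B(-238) - g(-86) = 1 - √2*√(-86) = 1 - √2*I*√86 = 1 - 2*I*√43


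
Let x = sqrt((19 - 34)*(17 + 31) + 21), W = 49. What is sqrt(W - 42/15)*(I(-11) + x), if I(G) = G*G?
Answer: sqrt(1155)*(121 + I*sqrt(699))/5 ≈ 822.44 + 179.7*I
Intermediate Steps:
I(G) = G**2
x = I*sqrt(699) (x = sqrt(-15*48 + 21) = sqrt(-720 + 21) = sqrt(-699) = I*sqrt(699) ≈ 26.439*I)
sqrt(W - 42/15)*(I(-11) + x) = sqrt(49 - 42/15)*((-11)**2 + I*sqrt(699)) = sqrt(49 - 42*1/15)*(121 + I*sqrt(699)) = sqrt(49 - 14/5)*(121 + I*sqrt(699)) = sqrt(231/5)*(121 + I*sqrt(699)) = (sqrt(1155)/5)*(121 + I*sqrt(699)) = sqrt(1155)*(121 + I*sqrt(699))/5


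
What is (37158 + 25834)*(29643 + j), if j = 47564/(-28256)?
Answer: 1648707419114/883 ≈ 1.8672e+9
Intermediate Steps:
j = -11891/7064 (j = 47564*(-1/28256) = -11891/7064 ≈ -1.6833)
(37158 + 25834)*(29643 + j) = (37158 + 25834)*(29643 - 11891/7064) = 62992*(209386261/7064) = 1648707419114/883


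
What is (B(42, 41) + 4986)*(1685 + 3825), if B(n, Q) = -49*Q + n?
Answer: 16634690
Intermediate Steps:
B(n, Q) = n - 49*Q
(B(42, 41) + 4986)*(1685 + 3825) = ((42 - 49*41) + 4986)*(1685 + 3825) = ((42 - 2009) + 4986)*5510 = (-1967 + 4986)*5510 = 3019*5510 = 16634690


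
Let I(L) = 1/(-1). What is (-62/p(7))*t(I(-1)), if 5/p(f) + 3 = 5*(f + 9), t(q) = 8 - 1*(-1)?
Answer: -42966/5 ≈ -8593.2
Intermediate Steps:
I(L) = -1
t(q) = 9 (t(q) = 8 + 1 = 9)
p(f) = 5/(42 + 5*f) (p(f) = 5/(-3 + 5*(f + 9)) = 5/(-3 + 5*(9 + f)) = 5/(-3 + (45 + 5*f)) = 5/(42 + 5*f))
(-62/p(7))*t(I(-1)) = -62/(5/(42 + 5*7))*9 = -62/(5/(42 + 35))*9 = -62/(5/77)*9 = -62/(5*(1/77))*9 = -62/5/77*9 = -62*77/5*9 = -4774/5*9 = -42966/5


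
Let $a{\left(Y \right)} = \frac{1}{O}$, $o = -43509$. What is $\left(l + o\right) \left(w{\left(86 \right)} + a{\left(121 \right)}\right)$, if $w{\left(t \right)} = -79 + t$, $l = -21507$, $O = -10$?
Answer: $- \frac{2243052}{5} \approx -4.4861 \cdot 10^{5}$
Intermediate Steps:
$a{\left(Y \right)} = - \frac{1}{10}$ ($a{\left(Y \right)} = \frac{1}{-10} = - \frac{1}{10}$)
$\left(l + o\right) \left(w{\left(86 \right)} + a{\left(121 \right)}\right) = \left(-21507 - 43509\right) \left(\left(-79 + 86\right) - \frac{1}{10}\right) = - 65016 \left(7 - \frac{1}{10}\right) = \left(-65016\right) \frac{69}{10} = - \frac{2243052}{5}$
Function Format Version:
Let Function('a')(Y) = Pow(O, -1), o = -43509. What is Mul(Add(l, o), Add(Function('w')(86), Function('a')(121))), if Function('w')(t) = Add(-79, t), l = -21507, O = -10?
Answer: Rational(-2243052, 5) ≈ -4.4861e+5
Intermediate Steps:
Function('a')(Y) = Rational(-1, 10) (Function('a')(Y) = Pow(-10, -1) = Rational(-1, 10))
Mul(Add(l, o), Add(Function('w')(86), Function('a')(121))) = Mul(Add(-21507, -43509), Add(Add(-79, 86), Rational(-1, 10))) = Mul(-65016, Add(7, Rational(-1, 10))) = Mul(-65016, Rational(69, 10)) = Rational(-2243052, 5)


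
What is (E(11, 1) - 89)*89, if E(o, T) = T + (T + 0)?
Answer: -7743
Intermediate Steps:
E(o, T) = 2*T (E(o, T) = T + T = 2*T)
(E(11, 1) - 89)*89 = (2*1 - 89)*89 = (2 - 89)*89 = -87*89 = -7743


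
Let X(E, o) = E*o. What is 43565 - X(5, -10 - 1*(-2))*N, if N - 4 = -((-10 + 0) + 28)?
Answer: 43005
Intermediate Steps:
N = -14 (N = 4 - ((-10 + 0) + 28) = 4 - (-10 + 28) = 4 - 1*18 = 4 - 18 = -14)
43565 - X(5, -10 - 1*(-2))*N = 43565 - 5*(-10 - 1*(-2))*(-14) = 43565 - 5*(-10 + 2)*(-14) = 43565 - 5*(-8)*(-14) = 43565 - (-40)*(-14) = 43565 - 1*560 = 43565 - 560 = 43005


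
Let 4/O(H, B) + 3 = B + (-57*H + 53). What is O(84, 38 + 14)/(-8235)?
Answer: 2/19294605 ≈ 1.0366e-7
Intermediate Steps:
O(H, B) = 4/(50 + B - 57*H) (O(H, B) = 4/(-3 + (B + (-57*H + 53))) = 4/(-3 + (B + (53 - 57*H))) = 4/(-3 + (53 + B - 57*H)) = 4/(50 + B - 57*H))
O(84, 38 + 14)/(-8235) = (4/(50 + (38 + 14) - 57*84))/(-8235) = (4/(50 + 52 - 4788))*(-1/8235) = (4/(-4686))*(-1/8235) = (4*(-1/4686))*(-1/8235) = -2/2343*(-1/8235) = 2/19294605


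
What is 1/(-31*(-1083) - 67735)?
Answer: -1/34162 ≈ -2.9272e-5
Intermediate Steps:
1/(-31*(-1083) - 67735) = 1/(33573 - 67735) = 1/(-34162) = -1/34162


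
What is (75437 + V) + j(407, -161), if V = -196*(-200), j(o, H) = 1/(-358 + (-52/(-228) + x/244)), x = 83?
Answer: 569878969649/4971161 ≈ 1.1464e+5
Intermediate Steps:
j(o, H) = -13908/4971161 (j(o, H) = 1/(-358 + (-52/(-228) + 83/244)) = 1/(-358 + (-52*(-1/228) + 83*(1/244))) = 1/(-358 + (13/57 + 83/244)) = 1/(-358 + 7903/13908) = 1/(-4971161/13908) = -13908/4971161)
V = 39200
(75437 + V) + j(407, -161) = (75437 + 39200) - 13908/4971161 = 114637 - 13908/4971161 = 569878969649/4971161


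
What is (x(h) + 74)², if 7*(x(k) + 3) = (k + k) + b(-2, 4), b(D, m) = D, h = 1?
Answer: 5041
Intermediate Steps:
x(k) = -23/7 + 2*k/7 (x(k) = -3 + ((k + k) - 2)/7 = -3 + (2*k - 2)/7 = -3 + (-2 + 2*k)/7 = -3 + (-2/7 + 2*k/7) = -23/7 + 2*k/7)
(x(h) + 74)² = ((-23/7 + (2/7)*1) + 74)² = ((-23/7 + 2/7) + 74)² = (-3 + 74)² = 71² = 5041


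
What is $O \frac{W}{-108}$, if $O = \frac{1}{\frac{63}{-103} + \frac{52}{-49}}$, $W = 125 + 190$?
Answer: $\frac{176645}{101316} \approx 1.7435$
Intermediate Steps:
$W = 315$
$O = - \frac{5047}{8443}$ ($O = \frac{1}{63 \left(- \frac{1}{103}\right) + 52 \left(- \frac{1}{49}\right)} = \frac{1}{- \frac{63}{103} - \frac{52}{49}} = \frac{1}{- \frac{8443}{5047}} = - \frac{5047}{8443} \approx -0.59777$)
$O \frac{W}{-108} = - \frac{5047 \frac{315}{-108}}{8443} = - \frac{5047 \cdot 315 \left(- \frac{1}{108}\right)}{8443} = \left(- \frac{5047}{8443}\right) \left(- \frac{35}{12}\right) = \frac{176645}{101316}$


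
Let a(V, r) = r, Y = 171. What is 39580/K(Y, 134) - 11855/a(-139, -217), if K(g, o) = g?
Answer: 10616065/37107 ≈ 286.09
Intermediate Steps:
39580/K(Y, 134) - 11855/a(-139, -217) = 39580/171 - 11855/(-217) = 39580*(1/171) - 11855*(-1/217) = 39580/171 + 11855/217 = 10616065/37107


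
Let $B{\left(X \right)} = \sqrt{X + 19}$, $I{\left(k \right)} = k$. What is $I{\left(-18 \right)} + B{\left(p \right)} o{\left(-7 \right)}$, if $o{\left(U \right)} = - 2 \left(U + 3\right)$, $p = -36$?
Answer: $-18 + 8 i \sqrt{17} \approx -18.0 + 32.985 i$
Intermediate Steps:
$B{\left(X \right)} = \sqrt{19 + X}$
$o{\left(U \right)} = -6 - 2 U$ ($o{\left(U \right)} = - 2 \left(3 + U\right) = -6 - 2 U$)
$I{\left(-18 \right)} + B{\left(p \right)} o{\left(-7 \right)} = -18 + \sqrt{19 - 36} \left(-6 - -14\right) = -18 + \sqrt{-17} \left(-6 + 14\right) = -18 + i \sqrt{17} \cdot 8 = -18 + 8 i \sqrt{17}$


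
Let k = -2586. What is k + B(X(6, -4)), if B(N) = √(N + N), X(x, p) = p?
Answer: -2586 + 2*I*√2 ≈ -2586.0 + 2.8284*I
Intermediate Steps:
B(N) = √2*√N (B(N) = √(2*N) = √2*√N)
k + B(X(6, -4)) = -2586 + √2*√(-4) = -2586 + √2*(2*I) = -2586 + 2*I*√2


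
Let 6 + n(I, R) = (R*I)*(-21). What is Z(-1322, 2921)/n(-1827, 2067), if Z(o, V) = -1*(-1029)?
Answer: 343/26434861 ≈ 1.2975e-5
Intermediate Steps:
Z(o, V) = 1029
n(I, R) = -6 - 21*I*R (n(I, R) = -6 + (R*I)*(-21) = -6 + (I*R)*(-21) = -6 - 21*I*R)
Z(-1322, 2921)/n(-1827, 2067) = 1029/(-6 - 21*(-1827)*2067) = 1029/(-6 + 79304589) = 1029/79304583 = 1029*(1/79304583) = 343/26434861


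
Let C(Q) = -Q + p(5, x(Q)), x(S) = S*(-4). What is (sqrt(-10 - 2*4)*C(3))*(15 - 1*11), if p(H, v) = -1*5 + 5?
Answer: -36*I*sqrt(2) ≈ -50.912*I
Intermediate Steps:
x(S) = -4*S
p(H, v) = 0 (p(H, v) = -5 + 5 = 0)
C(Q) = -Q (C(Q) = -Q + 0 = -Q)
(sqrt(-10 - 2*4)*C(3))*(15 - 1*11) = (sqrt(-10 - 2*4)*(-1*3))*(15 - 1*11) = (sqrt(-10 - 8)*(-3))*(15 - 11) = (sqrt(-18)*(-3))*4 = ((3*I*sqrt(2))*(-3))*4 = -9*I*sqrt(2)*4 = -36*I*sqrt(2)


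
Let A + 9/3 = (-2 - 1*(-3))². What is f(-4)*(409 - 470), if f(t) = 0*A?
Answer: 0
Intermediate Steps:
A = -2 (A = -3 + (-2 - 1*(-3))² = -3 + (-2 + 3)² = -3 + 1² = -3 + 1 = -2)
f(t) = 0 (f(t) = 0*(-2) = 0)
f(-4)*(409 - 470) = 0*(409 - 470) = 0*(-61) = 0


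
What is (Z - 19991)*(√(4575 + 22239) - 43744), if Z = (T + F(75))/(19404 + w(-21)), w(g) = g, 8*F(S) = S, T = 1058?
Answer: 16950121339180/19383 - 3099875885*√26814/155064 ≈ 8.7121e+8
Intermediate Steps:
F(S) = S/8
Z = 8539/155064 (Z = (1058 + (⅛)*75)/(19404 - 21) = (1058 + 75/8)/19383 = (8539/8)*(1/19383) = 8539/155064 ≈ 0.055068)
(Z - 19991)*(√(4575 + 22239) - 43744) = (8539/155064 - 19991)*(√(4575 + 22239) - 43744) = -3099875885*(√26814 - 43744)/155064 = -3099875885*(-43744 + √26814)/155064 = 16950121339180/19383 - 3099875885*√26814/155064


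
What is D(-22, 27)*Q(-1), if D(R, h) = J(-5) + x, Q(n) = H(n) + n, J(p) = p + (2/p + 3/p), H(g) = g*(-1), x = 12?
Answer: 0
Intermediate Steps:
H(g) = -g
J(p) = p + 5/p
Q(n) = 0 (Q(n) = -n + n = 0)
D(R, h) = 6 (D(R, h) = (-5 + 5/(-5)) + 12 = (-5 + 5*(-⅕)) + 12 = (-5 - 1) + 12 = -6 + 12 = 6)
D(-22, 27)*Q(-1) = 6*0 = 0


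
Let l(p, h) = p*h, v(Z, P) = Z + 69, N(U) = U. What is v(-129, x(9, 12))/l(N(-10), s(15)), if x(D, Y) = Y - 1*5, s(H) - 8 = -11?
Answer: -2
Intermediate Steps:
s(H) = -3 (s(H) = 8 - 11 = -3)
x(D, Y) = -5 + Y (x(D, Y) = Y - 5 = -5 + Y)
v(Z, P) = 69 + Z
l(p, h) = h*p
v(-129, x(9, 12))/l(N(-10), s(15)) = (69 - 129)/((-3*(-10))) = -60/30 = -60*1/30 = -2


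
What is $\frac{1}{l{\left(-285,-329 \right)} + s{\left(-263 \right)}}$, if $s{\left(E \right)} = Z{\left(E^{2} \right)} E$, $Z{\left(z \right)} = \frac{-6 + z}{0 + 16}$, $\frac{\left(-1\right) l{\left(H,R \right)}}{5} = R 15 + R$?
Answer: $- \frac{16}{17768749} \approx -9.0046 \cdot 10^{-7}$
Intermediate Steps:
$l{\left(H,R \right)} = - 80 R$ ($l{\left(H,R \right)} = - 5 \left(R 15 + R\right) = - 5 \left(15 R + R\right) = - 5 \cdot 16 R = - 80 R$)
$Z{\left(z \right)} = - \frac{3}{8} + \frac{z}{16}$ ($Z{\left(z \right)} = \frac{-6 + z}{16} = \left(-6 + z\right) \frac{1}{16} = - \frac{3}{8} + \frac{z}{16}$)
$s{\left(E \right)} = E \left(- \frac{3}{8} + \frac{E^{2}}{16}\right)$ ($s{\left(E \right)} = \left(- \frac{3}{8} + \frac{E^{2}}{16}\right) E = E \left(- \frac{3}{8} + \frac{E^{2}}{16}\right)$)
$\frac{1}{l{\left(-285,-329 \right)} + s{\left(-263 \right)}} = \frac{1}{\left(-80\right) \left(-329\right) + \frac{1}{16} \left(-263\right) \left(-6 + \left(-263\right)^{2}\right)} = \frac{1}{26320 + \frac{1}{16} \left(-263\right) \left(-6 + 69169\right)} = \frac{1}{26320 + \frac{1}{16} \left(-263\right) 69163} = \frac{1}{26320 - \frac{18189869}{16}} = \frac{1}{- \frac{17768749}{16}} = - \frac{16}{17768749}$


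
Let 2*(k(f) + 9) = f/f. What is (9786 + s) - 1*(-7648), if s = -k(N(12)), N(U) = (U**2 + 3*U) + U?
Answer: 34885/2 ≈ 17443.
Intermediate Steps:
N(U) = U**2 + 4*U
k(f) = -17/2 (k(f) = -9 + (f/f)/2 = -9 + (1/2)*1 = -9 + 1/2 = -17/2)
s = 17/2 (s = -1*(-17/2) = 17/2 ≈ 8.5000)
(9786 + s) - 1*(-7648) = (9786 + 17/2) - 1*(-7648) = 19589/2 + 7648 = 34885/2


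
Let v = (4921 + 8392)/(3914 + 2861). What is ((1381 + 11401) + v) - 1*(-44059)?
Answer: 385111088/6775 ≈ 56843.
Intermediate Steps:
v = 13313/6775 ≈ 1.9650
((1381 + 11401) + v) - 1*(-44059) = ((1381 + 11401) + 13313/6775) - 1*(-44059) = (12782 + 13313/6775) + 44059 = 86611363/6775 + 44059 = 385111088/6775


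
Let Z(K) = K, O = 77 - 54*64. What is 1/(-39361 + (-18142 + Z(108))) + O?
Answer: -193937706/57395 ≈ -3379.0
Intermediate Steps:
O = -3379 (O = 77 - 3456 = -3379)
1/(-39361 + (-18142 + Z(108))) + O = 1/(-39361 + (-18142 + 108)) - 3379 = 1/(-39361 - 18034) - 3379 = 1/(-57395) - 3379 = -1/57395 - 3379 = -193937706/57395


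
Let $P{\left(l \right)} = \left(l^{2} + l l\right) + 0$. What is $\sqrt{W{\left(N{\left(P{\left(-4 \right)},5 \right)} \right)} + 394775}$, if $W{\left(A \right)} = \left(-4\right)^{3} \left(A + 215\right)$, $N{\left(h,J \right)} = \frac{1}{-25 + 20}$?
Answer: $\frac{\sqrt{9525695}}{5} \approx 617.27$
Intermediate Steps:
$P{\left(l \right)} = 2 l^{2}$ ($P{\left(l \right)} = \left(l^{2} + l^{2}\right) + 0 = 2 l^{2} + 0 = 2 l^{2}$)
$N{\left(h,J \right)} = - \frac{1}{5}$ ($N{\left(h,J \right)} = \frac{1}{-5} = - \frac{1}{5}$)
$W{\left(A \right)} = -13760 - 64 A$ ($W{\left(A \right)} = - 64 \left(215 + A\right) = -13760 - 64 A$)
$\sqrt{W{\left(N{\left(P{\left(-4 \right)},5 \right)} \right)} + 394775} = \sqrt{\left(-13760 - - \frac{64}{5}\right) + 394775} = \sqrt{\left(-13760 + \frac{64}{5}\right) + 394775} = \sqrt{- \frac{68736}{5} + 394775} = \sqrt{\frac{1905139}{5}} = \frac{\sqrt{9525695}}{5}$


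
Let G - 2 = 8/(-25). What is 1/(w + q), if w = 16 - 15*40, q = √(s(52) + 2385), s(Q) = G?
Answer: -14600/8466733 - 5*√59667/8466733 ≈ -0.0018686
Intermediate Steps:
G = 42/25 (G = 2 + 8/(-25) = 2 + 8*(-1/25) = 2 - 8/25 = 42/25 ≈ 1.6800)
s(Q) = 42/25
q = √59667/5 (q = √(42/25 + 2385) = √(59667/25) = √59667/5 ≈ 48.854)
w = -584 (w = 16 - 600 = -584)
1/(w + q) = 1/(-584 + √59667/5)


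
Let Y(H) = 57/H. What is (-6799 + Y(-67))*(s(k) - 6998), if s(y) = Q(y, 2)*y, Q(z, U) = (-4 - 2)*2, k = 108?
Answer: 3778663460/67 ≈ 5.6398e+7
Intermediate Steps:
Q(z, U) = -12 (Q(z, U) = -6*2 = -12)
s(y) = -12*y
(-6799 + Y(-67))*(s(k) - 6998) = (-6799 + 57/(-67))*(-12*108 - 6998) = (-6799 + 57*(-1/67))*(-1296 - 6998) = (-6799 - 57/67)*(-8294) = -455590/67*(-8294) = 3778663460/67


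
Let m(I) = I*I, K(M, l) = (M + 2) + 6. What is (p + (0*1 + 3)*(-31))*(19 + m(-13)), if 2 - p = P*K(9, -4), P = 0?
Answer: -17108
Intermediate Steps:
K(M, l) = 8 + M (K(M, l) = (2 + M) + 6 = 8 + M)
m(I) = I²
p = 2 (p = 2 - 0*(8 + 9) = 2 - 0*17 = 2 - 1*0 = 2 + 0 = 2)
(p + (0*1 + 3)*(-31))*(19 + m(-13)) = (2 + (0*1 + 3)*(-31))*(19 + (-13)²) = (2 + (0 + 3)*(-31))*(19 + 169) = (2 + 3*(-31))*188 = (2 - 93)*188 = -91*188 = -17108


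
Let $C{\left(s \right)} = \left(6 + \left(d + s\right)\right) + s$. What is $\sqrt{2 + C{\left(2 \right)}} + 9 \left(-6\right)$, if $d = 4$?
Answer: $-50$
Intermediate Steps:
$C{\left(s \right)} = 10 + 2 s$ ($C{\left(s \right)} = \left(6 + \left(4 + s\right)\right) + s = \left(10 + s\right) + s = 10 + 2 s$)
$\sqrt{2 + C{\left(2 \right)}} + 9 \left(-6\right) = \sqrt{2 + \left(10 + 2 \cdot 2\right)} + 9 \left(-6\right) = \sqrt{2 + \left(10 + 4\right)} - 54 = \sqrt{2 + 14} - 54 = \sqrt{16} - 54 = 4 - 54 = -50$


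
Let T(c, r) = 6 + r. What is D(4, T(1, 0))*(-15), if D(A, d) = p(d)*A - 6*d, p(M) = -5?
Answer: 840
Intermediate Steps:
D(A, d) = -6*d - 5*A (D(A, d) = -5*A - 6*d = -6*d - 5*A)
D(4, T(1, 0))*(-15) = (-6*(6 + 0) - 5*4)*(-15) = (-6*6 - 20)*(-15) = (-36 - 20)*(-15) = -56*(-15) = 840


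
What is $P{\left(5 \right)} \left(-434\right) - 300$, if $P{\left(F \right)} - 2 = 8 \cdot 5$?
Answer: $-18528$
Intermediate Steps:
$P{\left(F \right)} = 42$ ($P{\left(F \right)} = 2 + 8 \cdot 5 = 2 + 40 = 42$)
$P{\left(5 \right)} \left(-434\right) - 300 = 42 \left(-434\right) - 300 = -18228 - 300 = -18528$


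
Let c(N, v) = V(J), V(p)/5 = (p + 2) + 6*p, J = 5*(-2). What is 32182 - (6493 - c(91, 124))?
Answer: 25349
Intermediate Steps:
J = -10
V(p) = 10 + 35*p (V(p) = 5*((p + 2) + 6*p) = 5*((2 + p) + 6*p) = 5*(2 + 7*p) = 10 + 35*p)
c(N, v) = -340 (c(N, v) = 10 + 35*(-10) = 10 - 350 = -340)
32182 - (6493 - c(91, 124)) = 32182 - (6493 - 1*(-340)) = 32182 - (6493 + 340) = 32182 - 1*6833 = 32182 - 6833 = 25349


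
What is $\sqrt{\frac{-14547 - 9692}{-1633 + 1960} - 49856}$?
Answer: $\frac{i \sqrt{5338978377}}{327} \approx 223.45 i$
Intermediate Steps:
$\sqrt{\frac{-14547 - 9692}{-1633 + 1960} - 49856} = \sqrt{- \frac{24239}{327} - 49856} = \sqrt{- \frac{16327151}{327}} = \frac{i \sqrt{5338978377}}{327}$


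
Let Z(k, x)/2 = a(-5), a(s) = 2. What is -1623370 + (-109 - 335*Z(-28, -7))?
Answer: -1624819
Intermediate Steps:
Z(k, x) = 4 (Z(k, x) = 2*2 = 4)
-1623370 + (-109 - 335*Z(-28, -7)) = -1623370 + (-109 - 335*4) = -1623370 + (-109 - 1340) = -1623370 - 1449 = -1624819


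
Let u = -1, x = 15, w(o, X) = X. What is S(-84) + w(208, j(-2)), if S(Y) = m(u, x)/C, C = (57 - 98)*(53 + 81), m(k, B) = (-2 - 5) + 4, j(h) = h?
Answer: -10985/5494 ≈ -1.9995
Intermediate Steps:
m(k, B) = -3 (m(k, B) = -7 + 4 = -3)
C = -5494 (C = -41*134 = -5494)
S(Y) = 3/5494 (S(Y) = -3/(-5494) = -3*(-1/5494) = 3/5494)
S(-84) + w(208, j(-2)) = 3/5494 - 2 = -10985/5494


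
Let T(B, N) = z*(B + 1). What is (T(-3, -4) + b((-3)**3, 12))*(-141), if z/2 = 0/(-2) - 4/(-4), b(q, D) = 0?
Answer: 564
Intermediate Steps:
z = 2 (z = 2*(0/(-2) - 4/(-4)) = 2*(0*(-1/2) - 4*(-1/4)) = 2*(0 + 1) = 2*1 = 2)
T(B, N) = 2 + 2*B (T(B, N) = 2*(B + 1) = 2*(1 + B) = 2 + 2*B)
(T(-3, -4) + b((-3)**3, 12))*(-141) = ((2 + 2*(-3)) + 0)*(-141) = ((2 - 6) + 0)*(-141) = (-4 + 0)*(-141) = -4*(-141) = 564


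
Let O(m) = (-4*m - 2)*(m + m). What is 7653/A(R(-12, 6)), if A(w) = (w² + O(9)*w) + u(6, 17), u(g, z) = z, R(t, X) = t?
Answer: 7653/8369 ≈ 0.91445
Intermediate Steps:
O(m) = 2*m*(-2 - 4*m) (O(m) = (-2 - 4*m)*(2*m) = 2*m*(-2 - 4*m))
A(w) = 17 + w² - 684*w (A(w) = (w² + (-4*9*(1 + 2*9))*w) + 17 = (w² + (-4*9*(1 + 18))*w) + 17 = (w² + (-4*9*19)*w) + 17 = (w² - 684*w) + 17 = 17 + w² - 684*w)
7653/A(R(-12, 6)) = 7653/(17 + (-12)² - 684*(-12)) = 7653/(17 + 144 + 8208) = 7653/8369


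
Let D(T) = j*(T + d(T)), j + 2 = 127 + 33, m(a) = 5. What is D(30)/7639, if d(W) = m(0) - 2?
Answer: 5214/7639 ≈ 0.68255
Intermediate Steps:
d(W) = 3 (d(W) = 5 - 2 = 3)
j = 158 (j = -2 + (127 + 33) = -2 + 160 = 158)
D(T) = 474 + 158*T (D(T) = 158*(T + 3) = 158*(3 + T) = 474 + 158*T)
D(30)/7639 = (474 + 158*30)/7639 = (474 + 4740)*(1/7639) = 5214*(1/7639) = 5214/7639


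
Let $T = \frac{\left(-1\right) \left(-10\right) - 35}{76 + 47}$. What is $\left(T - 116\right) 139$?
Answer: $- \frac{1986727}{123} \approx -16152.0$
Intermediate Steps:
$T = - \frac{25}{123}$ ($T = \frac{10 - 35}{123} = \left(-25\right) \frac{1}{123} = - \frac{25}{123} \approx -0.20325$)
$\left(T - 116\right) 139 = \left(- \frac{25}{123} - 116\right) 139 = \left(- \frac{14293}{123}\right) 139 = - \frac{1986727}{123}$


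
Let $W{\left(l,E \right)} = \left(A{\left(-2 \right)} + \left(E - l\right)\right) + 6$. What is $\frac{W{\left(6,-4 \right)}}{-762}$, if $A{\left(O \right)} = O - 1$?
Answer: $\frac{7}{762} \approx 0.0091864$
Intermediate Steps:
$A{\left(O \right)} = -1 + O$ ($A{\left(O \right)} = O - 1 = -1 + O$)
$W{\left(l,E \right)} = 3 + E - l$ ($W{\left(l,E \right)} = \left(\left(-1 - 2\right) + \left(E - l\right)\right) + 6 = \left(-3 + \left(E - l\right)\right) + 6 = \left(-3 + E - l\right) + 6 = 3 + E - l$)
$\frac{W{\left(6,-4 \right)}}{-762} = \frac{3 - 4 - 6}{-762} = \left(3 - 4 - 6\right) \left(- \frac{1}{762}\right) = \left(-7\right) \left(- \frac{1}{762}\right) = \frac{7}{762}$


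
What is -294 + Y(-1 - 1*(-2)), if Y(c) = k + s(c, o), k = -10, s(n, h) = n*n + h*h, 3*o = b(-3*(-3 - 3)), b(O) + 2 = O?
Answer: -2471/9 ≈ -274.56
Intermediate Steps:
b(O) = -2 + O
o = 16/3 (o = (-2 - 3*(-3 - 3))/3 = (-2 - 3*(-6))/3 = (-2 + 18)/3 = (1/3)*16 = 16/3 ≈ 5.3333)
s(n, h) = h**2 + n**2 (s(n, h) = n**2 + h**2 = h**2 + n**2)
Y(c) = 166/9 + c**2 (Y(c) = -10 + ((16/3)**2 + c**2) = -10 + (256/9 + c**2) = 166/9 + c**2)
-294 + Y(-1 - 1*(-2)) = -294 + (166/9 + (-1 - 1*(-2))**2) = -294 + (166/9 + (-1 + 2)**2) = -294 + (166/9 + 1**2) = -294 + (166/9 + 1) = -294 + 175/9 = -2471/9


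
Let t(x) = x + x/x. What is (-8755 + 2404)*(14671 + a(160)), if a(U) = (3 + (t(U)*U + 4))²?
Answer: -4216765248960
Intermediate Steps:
t(x) = 1 + x (t(x) = x + 1 = 1 + x)
a(U) = (7 + U*(1 + U))² (a(U) = (3 + ((1 + U)*U + 4))² = (3 + (U*(1 + U) + 4))² = (3 + (4 + U*(1 + U)))² = (7 + U*(1 + U))²)
(-8755 + 2404)*(14671 + a(160)) = (-8755 + 2404)*(14671 + (7 + 160*(1 + 160))²) = -6351*(14671 + (7 + 160*161)²) = -6351*(14671 + (7 + 25760)²) = -6351*(14671 + 25767²) = -6351*(14671 + 663938289) = -6351*663952960 = -4216765248960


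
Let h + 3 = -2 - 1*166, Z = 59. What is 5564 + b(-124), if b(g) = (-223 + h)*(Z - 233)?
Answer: 74120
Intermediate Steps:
h = -171 (h = -3 + (-2 - 1*166) = -3 + (-2 - 166) = -3 - 168 = -171)
b(g) = 68556 (b(g) = (-223 - 171)*(59 - 233) = -394*(-174) = 68556)
5564 + b(-124) = 5564 + 68556 = 74120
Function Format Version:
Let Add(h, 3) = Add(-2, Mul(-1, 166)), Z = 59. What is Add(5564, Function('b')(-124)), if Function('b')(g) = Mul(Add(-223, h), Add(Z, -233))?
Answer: 74120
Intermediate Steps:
h = -171 (h = Add(-3, Add(-2, Mul(-1, 166))) = Add(-3, Add(-2, -166)) = Add(-3, -168) = -171)
Function('b')(g) = 68556 (Function('b')(g) = Mul(Add(-223, -171), Add(59, -233)) = Mul(-394, -174) = 68556)
Add(5564, Function('b')(-124)) = Add(5564, 68556) = 74120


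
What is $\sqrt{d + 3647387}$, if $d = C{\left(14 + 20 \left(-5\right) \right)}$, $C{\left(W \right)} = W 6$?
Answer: $\sqrt{3646871} \approx 1909.7$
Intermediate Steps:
$C{\left(W \right)} = 6 W$
$d = -516$ ($d = 6 \left(14 + 20 \left(-5\right)\right) = 6 \left(14 - 100\right) = 6 \left(-86\right) = -516$)
$\sqrt{d + 3647387} = \sqrt{-516 + 3647387} = \sqrt{3646871}$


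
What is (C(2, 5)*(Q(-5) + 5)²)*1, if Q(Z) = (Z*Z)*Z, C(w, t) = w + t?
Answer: 100800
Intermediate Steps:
C(w, t) = t + w
Q(Z) = Z³ (Q(Z) = Z²*Z = Z³)
(C(2, 5)*(Q(-5) + 5)²)*1 = ((5 + 2)*((-5)³ + 5)²)*1 = (7*(-125 + 5)²)*1 = (7*(-120)²)*1 = (7*14400)*1 = 100800*1 = 100800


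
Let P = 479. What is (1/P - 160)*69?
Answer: -5288091/479 ≈ -11040.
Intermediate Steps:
(1/P - 160)*69 = (1/479 - 160)*69 = -76639/479*69 = -5288091/479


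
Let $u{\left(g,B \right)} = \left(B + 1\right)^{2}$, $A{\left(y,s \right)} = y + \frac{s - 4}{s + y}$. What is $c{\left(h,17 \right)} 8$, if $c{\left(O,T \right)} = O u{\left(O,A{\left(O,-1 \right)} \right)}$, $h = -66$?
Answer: $- \frac{9991080000}{4489} \approx -2.2257 \cdot 10^{6}$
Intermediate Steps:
$A{\left(y,s \right)} = y + \frac{-4 + s}{s + y}$
$u{\left(g,B \right)} = \left(1 + B\right)^{2}$
$c{\left(O,T \right)} = O \left(1 + \frac{-5 + O^{2} - O}{-1 + O}\right)^{2}$ ($c{\left(O,T \right)} = O \left(1 + \frac{-4 - 1 + O^{2} - O}{-1 + O}\right)^{2} = O \left(1 + \frac{-5 + O^{2} - O}{-1 + O}\right)^{2}$)
$c{\left(h,17 \right)} 8 = - \frac{66 \left(-6 + \left(-66\right)^{2}\right)^{2}}{\left(-1 - 66\right)^{2}} \cdot 8 = - \frac{66 \left(-6 + 4356\right)^{2}}{4489} \cdot 8 = \left(-66\right) \frac{1}{4489} \cdot 4350^{2} \cdot 8 = \left(-66\right) \frac{1}{4489} \cdot 18922500 \cdot 8 = \left(- \frac{1248885000}{4489}\right) 8 = - \frac{9991080000}{4489}$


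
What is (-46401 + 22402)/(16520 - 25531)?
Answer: 23999/9011 ≈ 2.6633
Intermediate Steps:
(-46401 + 22402)/(16520 - 25531) = -23999/(-9011) = -23999*(-1/9011) = 23999/9011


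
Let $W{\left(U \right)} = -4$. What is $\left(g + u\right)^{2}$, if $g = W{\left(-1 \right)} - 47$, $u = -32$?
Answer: $6889$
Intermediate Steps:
$g = -51$ ($g = -4 - 47 = -51$)
$\left(g + u\right)^{2} = \left(-51 - 32\right)^{2} = \left(-83\right)^{2} = 6889$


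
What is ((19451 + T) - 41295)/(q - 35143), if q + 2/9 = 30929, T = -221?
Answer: 198585/37928 ≈ 5.2358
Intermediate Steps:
q = 278359/9 (q = -2/9 + 30929 = 278359/9 ≈ 30929.)
((19451 + T) - 41295)/(q - 35143) = ((19451 - 221) - 41295)/(278359/9 - 35143) = (19230 - 41295)/(-37928/9) = -22065*(-9/37928) = 198585/37928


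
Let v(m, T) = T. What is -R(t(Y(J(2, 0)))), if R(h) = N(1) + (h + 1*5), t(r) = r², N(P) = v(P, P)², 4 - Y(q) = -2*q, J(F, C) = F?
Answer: -70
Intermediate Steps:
Y(q) = 4 + 2*q (Y(q) = 4 - (-2)*q = 4 + 2*q)
N(P) = P²
R(h) = 6 + h (R(h) = 1² + (h + 1*5) = 1 + (h + 5) = 1 + (5 + h) = 6 + h)
-R(t(Y(J(2, 0)))) = -(6 + (4 + 2*2)²) = -(6 + (4 + 4)²) = -(6 + 8²) = -(6 + 64) = -1*70 = -70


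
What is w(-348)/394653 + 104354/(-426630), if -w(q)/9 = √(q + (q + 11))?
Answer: -52177/213315 - 3*I*√685/131551 ≈ -0.2446 - 0.00059686*I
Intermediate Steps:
w(q) = -9*√(11 + 2*q) (w(q) = -9*√(q + (q + 11)) = -9*√(q + (11 + q)) = -9*√(11 + 2*q))
w(-348)/394653 + 104354/(-426630) = -9*√(11 + 2*(-348))/394653 + 104354/(-426630) = -9*√(11 - 696)*(1/394653) + 104354*(-1/426630) = -9*I*√685*(1/394653) - 52177/213315 = -3*I*√685/131551 - 52177/213315 = -52177/213315 - 3*I*√685/131551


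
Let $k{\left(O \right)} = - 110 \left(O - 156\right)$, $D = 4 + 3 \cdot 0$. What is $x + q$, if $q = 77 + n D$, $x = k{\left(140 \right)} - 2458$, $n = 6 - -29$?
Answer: $-481$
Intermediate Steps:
$D = 4$ ($D = 4 + 0 = 4$)
$k{\left(O \right)} = 17160 - 110 O$ ($k{\left(O \right)} = - 110 \left(-156 + O\right) = 17160 - 110 O$)
$n = 35$ ($n = 6 + 29 = 35$)
$x = -698$ ($x = \left(17160 - 15400\right) - 2458 = 1760 - 2458 = -698$)
$q = 217$ ($q = 77 + 35 \cdot 4 = 77 + 140 = 217$)
$x + q = -698 + 217 = -481$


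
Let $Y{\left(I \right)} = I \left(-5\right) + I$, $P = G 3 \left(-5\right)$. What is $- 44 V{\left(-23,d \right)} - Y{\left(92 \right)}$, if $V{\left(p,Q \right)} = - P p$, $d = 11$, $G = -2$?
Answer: $-29992$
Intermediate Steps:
$P = 30$ ($P = \left(-2\right) 3 \left(-5\right) = \left(-6\right) \left(-5\right) = 30$)
$V{\left(p,Q \right)} = - 30 p$
$Y{\left(I \right)} = - 4 I$ ($Y{\left(I \right)} = - 5 I + I = - 4 I$)
$- 44 V{\left(-23,d \right)} - Y{\left(92 \right)} = - 44 \left(\left(-30\right) \left(-23\right)\right) - \left(-4\right) 92 = \left(-44\right) 690 - -368 = -30360 + 368 = -29992$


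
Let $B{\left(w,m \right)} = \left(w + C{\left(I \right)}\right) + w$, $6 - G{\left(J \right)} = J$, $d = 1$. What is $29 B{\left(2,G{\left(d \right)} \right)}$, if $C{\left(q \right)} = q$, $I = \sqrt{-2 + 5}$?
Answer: $116 + 29 \sqrt{3} \approx 166.23$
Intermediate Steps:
$G{\left(J \right)} = 6 - J$
$I = \sqrt{3} \approx 1.732$
$B{\left(w,m \right)} = \sqrt{3} + 2 w$ ($B{\left(w,m \right)} = \left(w + \sqrt{3}\right) + w = \sqrt{3} + 2 w$)
$29 B{\left(2,G{\left(d \right)} \right)} = 29 \left(\sqrt{3} + 2 \cdot 2\right) = 29 \left(\sqrt{3} + 4\right) = 29 \left(4 + \sqrt{3}\right) = 116 + 29 \sqrt{3}$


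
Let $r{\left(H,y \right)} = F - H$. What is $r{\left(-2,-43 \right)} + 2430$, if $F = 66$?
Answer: $2498$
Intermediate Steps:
$r{\left(H,y \right)} = 66 - H$
$r{\left(-2,-43 \right)} + 2430 = \left(66 - -2\right) + 2430 = \left(66 + 2\right) + 2430 = 68 + 2430 = 2498$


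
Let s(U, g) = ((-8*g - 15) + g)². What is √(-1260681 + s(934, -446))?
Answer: 8*√131137 ≈ 2897.0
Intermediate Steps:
s(U, g) = (-15 - 7*g)² (s(U, g) = ((-15 - 8*g) + g)² = (-15 - 7*g)²)
√(-1260681 + s(934, -446)) = √(-1260681 + (15 + 7*(-446))²) = √(-1260681 + (15 - 3122)²) = √(-1260681 + (-3107)²) = √(-1260681 + 9653449) = √8392768 = 8*√131137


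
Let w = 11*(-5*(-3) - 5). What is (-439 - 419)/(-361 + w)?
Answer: 858/251 ≈ 3.4183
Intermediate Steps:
w = 110 (w = 11*(15 - 5) = 11*10 = 110)
(-439 - 419)/(-361 + w) = (-439 - 419)/(-361 + 110) = -858/(-251) = -858*(-1/251) = 858/251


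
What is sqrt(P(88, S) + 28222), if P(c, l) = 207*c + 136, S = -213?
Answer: sqrt(46574) ≈ 215.81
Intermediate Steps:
P(c, l) = 136 + 207*c
sqrt(P(88, S) + 28222) = sqrt((136 + 207*88) + 28222) = sqrt((136 + 18216) + 28222) = sqrt(18352 + 28222) = sqrt(46574)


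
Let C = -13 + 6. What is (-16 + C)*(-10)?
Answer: 230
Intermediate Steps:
C = -7
(-16 + C)*(-10) = (-16 - 7)*(-10) = -23*(-10) = 230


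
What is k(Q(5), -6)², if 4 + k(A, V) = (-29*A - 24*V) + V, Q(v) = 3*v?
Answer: 90601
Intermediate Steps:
k(A, V) = -4 - 29*A - 23*V (k(A, V) = -4 + ((-29*A - 24*V) + V) = -4 + (-29*A - 23*V) = -4 - 29*A - 23*V)
k(Q(5), -6)² = (-4 - 87*5 - 23*(-6))² = (-4 - 29*15 + 138)² = (-4 - 435 + 138)² = (-301)² = 90601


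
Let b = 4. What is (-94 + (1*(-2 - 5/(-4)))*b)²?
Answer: 9409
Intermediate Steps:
(-94 + (1*(-2 - 5/(-4)))*b)² = (-94 + (1*(-2 - 5/(-4)))*4)² = (-94 + (1*(-2 - 5*(-1)/4))*4)² = (-94 + (1*(-2 - 1*(-5/4)))*4)² = (-94 + (1*(-2 + 5/4))*4)² = (-94 + (1*(-¾))*4)² = (-94 - ¾*4)² = (-94 - 3)² = (-97)² = 9409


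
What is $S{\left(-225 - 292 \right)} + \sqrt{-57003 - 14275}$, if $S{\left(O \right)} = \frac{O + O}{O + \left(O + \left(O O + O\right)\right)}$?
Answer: $- \frac{1}{257} + i \sqrt{71278} \approx -0.0038911 + 266.98 i$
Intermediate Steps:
$S{\left(O \right)} = \frac{2 O}{O^{2} + 3 O}$ ($S{\left(O \right)} = \frac{2 O}{O + \left(O + \left(O^{2} + O\right)\right)} = \frac{2 O}{O + \left(O + \left(O + O^{2}\right)\right)} = \frac{2 O}{O + \left(O^{2} + 2 O\right)} = \frac{2 O}{O^{2} + 3 O}$)
$S{\left(-225 - 292 \right)} + \sqrt{-57003 - 14275} = \frac{2}{3 - 517} + \sqrt{-57003 - 14275} = \frac{2}{3 - 517} + \sqrt{-71278} = \frac{2}{3 - 517} + i \sqrt{71278} = \frac{2}{-514} + i \sqrt{71278} = 2 \left(- \frac{1}{514}\right) + i \sqrt{71278} = - \frac{1}{257} + i \sqrt{71278}$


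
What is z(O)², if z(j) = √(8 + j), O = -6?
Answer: 2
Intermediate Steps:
z(O)² = (√(8 - 6))² = (√2)² = 2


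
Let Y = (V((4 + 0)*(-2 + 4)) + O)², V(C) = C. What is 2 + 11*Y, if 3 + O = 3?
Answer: 706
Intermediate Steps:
O = 0 (O = -3 + 3 = 0)
Y = 64 (Y = ((4 + 0)*(-2 + 4) + 0)² = (4*2 + 0)² = (8 + 0)² = 8² = 64)
2 + 11*Y = 2 + 11*64 = 2 + 704 = 706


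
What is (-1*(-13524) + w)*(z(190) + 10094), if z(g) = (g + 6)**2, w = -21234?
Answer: -374012100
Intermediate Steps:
z(g) = (6 + g)**2
(-1*(-13524) + w)*(z(190) + 10094) = (-1*(-13524) - 21234)*((6 + 190)**2 + 10094) = (13524 - 21234)*(196**2 + 10094) = -7710*(38416 + 10094) = -7710*48510 = -374012100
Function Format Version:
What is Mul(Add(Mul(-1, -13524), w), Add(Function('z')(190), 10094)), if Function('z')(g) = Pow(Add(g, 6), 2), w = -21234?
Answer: -374012100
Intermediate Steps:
Function('z')(g) = Pow(Add(6, g), 2)
Mul(Add(Mul(-1, -13524), w), Add(Function('z')(190), 10094)) = Mul(Add(Mul(-1, -13524), -21234), Add(Pow(Add(6, 190), 2), 10094)) = Mul(Add(13524, -21234), Add(Pow(196, 2), 10094)) = Mul(-7710, Add(38416, 10094)) = Mul(-7710, 48510) = -374012100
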